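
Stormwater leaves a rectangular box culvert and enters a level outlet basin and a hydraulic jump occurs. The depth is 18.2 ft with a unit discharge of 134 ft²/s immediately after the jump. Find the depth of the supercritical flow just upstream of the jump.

y₁ = 2.90 ft

V₂ = q/y₂ = 134/18.2 = 7.36 ft/s; Fr₂ = V₂/√(g·y₂) = 0.304.
Since the conjugate-depth ratio holds either way, y₁/y₂ = ½[√(1 + 8Fr₂²) − 1] = ½[√1.740 − 1] = 0.160.
y₁ = 0.160 × 18.2 = 2.90 ft.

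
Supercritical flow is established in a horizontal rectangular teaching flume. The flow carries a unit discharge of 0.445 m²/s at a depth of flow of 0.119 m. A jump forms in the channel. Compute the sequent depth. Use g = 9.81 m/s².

y₂ = 0.526 m

V₁ = q/y₁ = 0.445/0.119 = 3.74 m/s. Fr₁ = V₁/√(g·y₁) = 3.74/√(9.81×0.119) = 3.46.
Bélanger equation: y₂/y₁ = ½[√(1 + 8Fr₁²) − 1] = ½[√96.83 − 1] = 4.42.
y₂ = 4.42 × 0.119 = 0.526 m.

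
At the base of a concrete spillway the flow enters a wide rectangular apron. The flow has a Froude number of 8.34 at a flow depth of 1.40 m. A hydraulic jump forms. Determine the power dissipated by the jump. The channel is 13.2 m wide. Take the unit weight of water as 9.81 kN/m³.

Fr₁ = 8.34 (given).
Conjugate-depth relation: y₂/y₁ = ½[√(1 + 8Fr₁²) − 1] = ½[√557.4 − 1] = 11.3.
y₂ = 11.3 × 1.40 = 15.8 m.
Head loss: ΔE = (y₂ − y₁)³/(4y₁y₂) = (15.8 − 1.40)³/(4×1.40×15.8) = 3003/88.6 = 33.9 m.
V₁ = Fr₁·√(g·y₁) = 8.34×√(9.81×1.40) = 30.9 m/s; q = V₁·y₁ = 43.3 m²/s. Q = q·b = 43.3 × 13.2 = 571 m³/s. P = γ·Q·ΔE = 9.81 × 571 × 33.9 = 189840 kW.

P = 189840 kW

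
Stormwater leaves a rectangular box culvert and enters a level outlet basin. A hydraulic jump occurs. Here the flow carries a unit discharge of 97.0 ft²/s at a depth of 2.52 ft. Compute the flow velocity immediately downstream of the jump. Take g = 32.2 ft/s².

V₂ = 6.92 ft/s

V₁ = q/y₁ = 97.0/2.52 = 38.5 ft/s. Fr₁ = V₁/√(g·y₁) = 38.5/√(32.2×2.52) = 4.27.
Conjugate-depth relation: y₂/y₁ = ½[√(1 + 8Fr₁²) − 1] = ½[√147.1 − 1] = 5.56.
y₂ = 5.56 × 2.52 = 14.0 ft.
V₂ = q/y₂ = 97.0/14.0 = 6.92 ft/s.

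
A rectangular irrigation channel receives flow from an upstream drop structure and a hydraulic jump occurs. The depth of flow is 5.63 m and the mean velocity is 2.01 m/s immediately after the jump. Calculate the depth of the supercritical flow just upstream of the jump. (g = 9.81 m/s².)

y₁ = 0.729 m

Fr₂ = V₂/√(g·y₂) = 2.01/√(9.81×5.63) = 0.270.
Applying the sequent-depth relation in reverse, y₁/y₂ = ½[√(1 + 8Fr₂²) − 1] = ½[√1.585 − 1] = 0.130.
y₁ = 0.130 × 5.63 = 0.729 m.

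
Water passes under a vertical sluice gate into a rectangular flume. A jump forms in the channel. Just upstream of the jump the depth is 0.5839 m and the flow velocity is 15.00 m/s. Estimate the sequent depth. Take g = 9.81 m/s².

Fr₁ = V₁/√(g·y₁) = 15.00/√(9.81×0.5839) = 6.267.
Conjugate-depth relation: y₂/y₁ = ½[√(1 + 8Fr₁²) − 1] = ½[√315.24 − 1] = 8.378.
y₂ = 8.378 × 0.5839 = 4.892 m.

y₂ = 4.892 m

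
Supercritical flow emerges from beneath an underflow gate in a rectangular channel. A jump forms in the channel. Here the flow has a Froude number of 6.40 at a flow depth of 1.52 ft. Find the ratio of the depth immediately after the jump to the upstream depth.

Fr₁ = 6.40 (given).
By Bélanger, y₂/y₁ = ½[√(1 + 8Fr₁²) − 1] = ½[√328.7 − 1] = 8.56.

y₂/y₁ = 8.56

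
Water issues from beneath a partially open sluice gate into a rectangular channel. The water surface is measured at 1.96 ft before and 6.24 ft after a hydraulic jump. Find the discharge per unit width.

For a rectangular channel the momentum equation gives q² = ½·g·y₁·y₂·(y₁ + y₂) = ½×32.2×1.96×6.24×8.20 = 1615.
q = √1615 = 40.2 ft²/s.

q = 40.2 ft²/s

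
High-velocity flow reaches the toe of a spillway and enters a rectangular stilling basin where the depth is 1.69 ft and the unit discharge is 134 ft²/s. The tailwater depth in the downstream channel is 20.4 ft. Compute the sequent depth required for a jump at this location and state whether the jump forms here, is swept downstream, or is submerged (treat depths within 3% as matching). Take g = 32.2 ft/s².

V₁ = q/y₁ = 134/1.69 = 79.3 ft/s. Fr₁ = V₁/√(g·y₁) = 79.3/√(32.2×1.69) = 10.7.
Bélanger equation: y₂/y₁ = ½[√(1 + 8Fr₁²) − 1] = ½[√925.2 − 1] = 14.7.
y₂ = 14.7 × 1.69 = 24.9 ft.
Tailwater y_tw = 20.4 ft: y_tw < y₂, so the jump is swept downstream.

y₂ = 24.9 ft; the jump is swept downstream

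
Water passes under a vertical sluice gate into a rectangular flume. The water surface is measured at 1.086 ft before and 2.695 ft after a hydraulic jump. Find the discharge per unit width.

For a rectangular channel the momentum equation gives q² = ½·g·y₁·y₂·(y₁ + y₂) = ½×32.2×1.086×2.695×3.781 = 178.2.
q = √178.2 = 13.35 ft²/s.

q = 13.35 ft²/s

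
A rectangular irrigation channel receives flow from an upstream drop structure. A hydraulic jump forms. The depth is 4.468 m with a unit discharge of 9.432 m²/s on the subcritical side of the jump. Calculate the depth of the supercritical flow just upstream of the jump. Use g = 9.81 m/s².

V₂ = q/y₂ = 9.432/4.468 = 2.111 m/s; Fr₂ = V₂/√(g·y₂) = 0.3189.
Applying the sequent-depth relation in reverse, y₁/y₂ = ½[√(1 + 8Fr₂²) − 1] = ½[√1.8134 − 1] = 0.1733.
y₁ = 0.1733 × 4.468 = 0.7743 m.

y₁ = 0.7743 m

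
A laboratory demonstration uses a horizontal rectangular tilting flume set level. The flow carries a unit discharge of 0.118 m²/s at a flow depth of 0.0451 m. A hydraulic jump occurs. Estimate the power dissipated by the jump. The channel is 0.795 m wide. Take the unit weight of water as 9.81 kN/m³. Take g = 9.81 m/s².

P = 0.139 kW

V₁ = q/y₁ = 0.118/0.0451 = 2.62 m/s. Fr₁ = V₁/√(g·y₁) = 2.62/√(9.81×0.0451) = 3.93.
Conjugate-depth relation: y₂/y₁ = ½[√(1 + 8Fr₁²) − 1] = ½[√124.8 − 1] = 5.09.
y₂ = 5.09 × 0.0451 = 0.229 m.
V₂ = q/y₂ = 0.118/0.229 = 0.515 m/s. E₁ = y₁ + V₁²/2g = 0.394 m; E₂ = y₂ + V₂²/2g = 0.243 m. ΔE = E₁ − E₂ = 0.151 m.
Q = q·b = 0.118 × 0.795 = 0.0938 m³/s. P = γ·Q·ΔE = 9.81 × 0.0938 × 0.151 = 0.139 kW.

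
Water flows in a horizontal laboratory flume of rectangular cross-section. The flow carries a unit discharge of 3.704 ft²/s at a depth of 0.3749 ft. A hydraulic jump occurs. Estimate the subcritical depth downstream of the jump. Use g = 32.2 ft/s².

V₁ = q/y₁ = 3.704/0.3749 = 9.880 ft/s. Fr₁ = V₁/√(g·y₁) = 9.880/√(32.2×0.3749) = 2.844.
By Bélanger, y₂/y₁ = ½[√(1 + 8Fr₁²) − 1] = ½[√65.689 − 1] = 3.552.
y₂ = 3.552 × 0.3749 = 1.332 ft.

y₂ = 1.332 ft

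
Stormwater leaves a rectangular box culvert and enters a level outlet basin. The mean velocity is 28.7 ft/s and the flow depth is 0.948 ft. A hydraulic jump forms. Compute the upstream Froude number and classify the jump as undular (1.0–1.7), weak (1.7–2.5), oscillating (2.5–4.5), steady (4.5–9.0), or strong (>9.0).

Fr₁ = V₁/√(g·y₁) = 28.7/√(32.2×0.948) = 5.19.
Fr₁ = 5.19 lies in the steady range.

Fr₁ = 5.19; steady jump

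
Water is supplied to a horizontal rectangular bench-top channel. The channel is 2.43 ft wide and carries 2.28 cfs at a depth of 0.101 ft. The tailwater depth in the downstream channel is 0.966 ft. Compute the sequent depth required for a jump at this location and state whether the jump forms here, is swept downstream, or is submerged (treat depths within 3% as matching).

y₂ = 0.687 ft; the jump is submerged

q = Q/b = 2.28/2.43 = 0.938 ft²/s; V₁ = q/y₁ = 9.29 ft/s. Fr₁ = V₁/√(g·y₁) = 5.15.
Bélanger equation: y₂/y₁ = ½[√(1 + 8Fr₁²) − 1] = ½[√213.3 − 1] = 6.80.
y₂ = 6.80 × 0.101 = 0.687 ft.
Tailwater y_tw = 0.966 ft: y_tw > y₂, so the jump is submerged.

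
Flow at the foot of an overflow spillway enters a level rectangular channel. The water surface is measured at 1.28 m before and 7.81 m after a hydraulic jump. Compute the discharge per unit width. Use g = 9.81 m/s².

For a rectangular channel the momentum equation gives q² = ½·g·y₁·y₂·(y₁ + y₂) = ½×9.81×1.28×7.81×9.09 = 446.
q = √446 = 21.1 m²/s.

q = 21.1 m²/s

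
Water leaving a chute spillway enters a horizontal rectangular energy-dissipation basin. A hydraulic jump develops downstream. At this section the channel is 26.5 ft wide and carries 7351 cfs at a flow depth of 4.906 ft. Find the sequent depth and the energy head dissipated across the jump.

y₂ = 28.86 ft; ΔE = 24.26 ft

q = Q/b = 7351/26.5 = 277.4 ft²/s; V₁ = q/y₁ = 56.54 ft/s. Fr₁ = V₁/√(g·y₁) = 4.499.
Sequent-depth ratio: y₂/y₁ = ½[√(1 + 8Fr₁²) − 1] = ½[√162.90 − 1] = 5.882.
y₂ = 5.882 × 4.906 = 28.86 ft.
V₂ = q/y₂ = 277.4/28.86 = 9.613 ft/s. E₁ = y₁ + V₁²/2g = 54.55 ft; E₂ = y₂ + V₂²/2g = 30.29 ft. ΔE = E₁ − E₂ = 24.26 ft.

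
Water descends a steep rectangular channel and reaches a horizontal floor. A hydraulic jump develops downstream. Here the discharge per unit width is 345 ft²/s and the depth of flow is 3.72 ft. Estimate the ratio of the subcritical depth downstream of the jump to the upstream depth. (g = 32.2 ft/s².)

V₁ = q/y₁ = 345/3.72 = 92.7 ft/s. Fr₁ = V₁/√(g·y₁) = 92.7/√(32.2×3.72) = 8.47.
From the momentum equation for a rectangular channel, y₂/y₁ = ½[√(1 + 8Fr₁²) − 1] = ½[√575.4 − 1] = 11.5.

y₂/y₁ = 11.5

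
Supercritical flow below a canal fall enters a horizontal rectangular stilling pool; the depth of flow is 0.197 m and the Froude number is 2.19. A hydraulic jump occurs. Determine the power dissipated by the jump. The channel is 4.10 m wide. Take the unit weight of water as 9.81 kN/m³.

P = 1.98 kW

Fr₁ = 2.19 (given).
From the momentum equation for a rectangular channel, y₂/y₁ = ½[√(1 + 8Fr₁²) − 1] = ½[√39.37 − 1] = 2.64.
y₂ = 2.64 × 0.197 = 0.520 m.
Head loss: ΔE = (y₂ − y₁)³/(4y₁y₂) = (0.520 − 0.197)³/(4×0.197×0.520) = 0.0336/0.409 = 0.0820 m.
V₁ = Fr₁·√(g·y₁) = 2.19×√(9.81×0.197) = 3.04 m/s; q = V₁·y₁ = 0.600 m²/s. Q = q·b = 0.600 × 4.10 = 2.46 m³/s. P = γ·Q·ΔE = 9.81 × 2.46 × 0.0820 = 1.98 kW.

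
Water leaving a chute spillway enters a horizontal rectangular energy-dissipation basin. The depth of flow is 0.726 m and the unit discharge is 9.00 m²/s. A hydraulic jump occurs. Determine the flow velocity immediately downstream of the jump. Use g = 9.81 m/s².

V₁ = q/y₁ = 9.00/0.726 = 12.4 m/s. Fr₁ = V₁/√(g·y₁) = 12.4/√(9.81×0.726) = 4.65.
Sequent-depth ratio: y₂/y₁ = ½[√(1 + 8Fr₁²) − 1] = ½[√173.6 − 1] = 6.09.
y₂ = 6.09 × 0.726 = 4.42 m.
V₂ = q/y₂ = 9.00/4.42 = 2.04 m/s.

V₂ = 2.04 m/s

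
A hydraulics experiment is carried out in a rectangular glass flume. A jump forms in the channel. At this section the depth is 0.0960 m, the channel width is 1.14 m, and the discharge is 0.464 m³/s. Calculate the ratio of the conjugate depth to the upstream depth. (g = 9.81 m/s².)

y₂/y₁ = 5.70

q = Q/b = 0.464/1.14 = 0.407 m²/s; V₁ = q/y₁ = 4.24 m/s. Fr₁ = V₁/√(g·y₁) = 4.37.
Bélanger equation: y₂/y₁ = ½[√(1 + 8Fr₁²) − 1] = ½[√153.7 − 1] = 5.70.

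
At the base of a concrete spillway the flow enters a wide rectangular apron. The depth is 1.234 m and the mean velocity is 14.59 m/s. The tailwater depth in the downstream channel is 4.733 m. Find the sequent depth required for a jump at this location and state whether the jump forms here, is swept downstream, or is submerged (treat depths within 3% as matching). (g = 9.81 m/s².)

Fr₁ = V₁/√(g·y₁) = 14.59/√(9.81×1.234) = 4.193.
Sequent-depth ratio: y₂/y₁ = ½[√(1 + 8Fr₁²) − 1] = ½[√141.67 − 1] = 5.451.
y₂ = 5.451 × 1.234 = 6.727 m.
Tailwater y_tw = 4.733 m: y_tw < y₂, so the jump is swept downstream.

y₂ = 6.727 m; the jump is swept downstream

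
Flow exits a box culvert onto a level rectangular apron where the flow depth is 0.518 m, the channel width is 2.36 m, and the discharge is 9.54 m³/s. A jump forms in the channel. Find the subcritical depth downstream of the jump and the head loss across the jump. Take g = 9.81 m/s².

q = Q/b = 9.54/2.36 = 4.04 m²/s; V₁ = q/y₁ = 7.80 m/s. Fr₁ = V₁/√(g·y₁) = 3.46.
Sequent-depth ratio: y₂/y₁ = ½[√(1 + 8Fr₁²) − 1] = ½[√96.87 − 1] = 4.42.
y₂ = 4.42 × 0.518 = 2.29 m.
V₂ = q/y₂ = 4.04/2.29 = 1.77 m/s. E₁ = y₁ + V₁²/2g = 3.62 m; E₂ = y₂ + V₂²/2g = 2.45 m. ΔE = E₁ − E₂ = 1.17 m.

y₂ = 2.29 m; ΔE = 1.17 m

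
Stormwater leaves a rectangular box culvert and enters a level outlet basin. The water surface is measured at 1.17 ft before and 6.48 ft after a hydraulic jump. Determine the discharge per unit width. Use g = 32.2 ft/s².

q = 30.6 ft²/s

For a rectangular channel the momentum equation gives q² = ½·g·y₁·y₂·(y₁ + y₂) = ½×32.2×1.17×6.48×7.65 = 934.
q = √934 = 30.6 ft²/s.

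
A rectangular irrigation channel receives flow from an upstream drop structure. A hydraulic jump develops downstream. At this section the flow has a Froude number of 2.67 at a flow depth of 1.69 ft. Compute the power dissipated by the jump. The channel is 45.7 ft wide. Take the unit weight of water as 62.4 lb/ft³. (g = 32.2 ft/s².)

Fr₁ = 2.67 (given).
By Bélanger, y₂/y₁ = ½[√(1 + 8Fr₁²) − 1] = ½[√58.03 − 1] = 3.31.
y₂ = 3.31 × 1.69 = 5.59 ft.
V₁ = Fr₁·√(g·y₁) = 2.67×√(32.2×1.69) = 19.7 ft/s; q = V₁·y₁ = 33.3 ft²/s. V₂ = q/y₂ = 33.3/5.59 = 5.95 ft/s. E₁ = y₁ + V₁²/2g = 7.71 ft; E₂ = y₂ + V₂²/2g = 6.14 ft. ΔE = E₁ − E₂ = 1.57 ft.
Q = q·b = 33.3 × 45.7 = 1521 cfs. P = γ·Q·ΔE/550 = 62.4 × 1521 × 1.57 / 550 = 271 hp.

P = 271 hp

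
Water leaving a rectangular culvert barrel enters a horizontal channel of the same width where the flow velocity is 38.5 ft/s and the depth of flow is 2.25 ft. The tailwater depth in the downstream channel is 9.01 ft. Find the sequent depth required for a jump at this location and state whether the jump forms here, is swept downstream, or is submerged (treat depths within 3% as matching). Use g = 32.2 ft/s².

y₂ = 13.3 ft; the jump is swept downstream

Fr₁ = V₁/√(g·y₁) = 38.5/√(32.2×2.25) = 4.52.
Sequent-depth ratio: y₂/y₁ = ½[√(1 + 8Fr₁²) − 1] = ½[√164.7 − 1] = 5.92.
y₂ = 5.92 × 2.25 = 13.3 ft.
Tailwater y_tw = 9.01 ft: y_tw < y₂, so the jump is swept downstream.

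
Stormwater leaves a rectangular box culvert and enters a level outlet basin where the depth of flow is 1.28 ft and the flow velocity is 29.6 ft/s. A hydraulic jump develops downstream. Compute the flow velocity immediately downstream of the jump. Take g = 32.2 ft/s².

Fr₁ = V₁/√(g·y₁) = 29.6/√(32.2×1.28) = 4.61.
By Bélanger, y₂/y₁ = ½[√(1 + 8Fr₁²) − 1] = ½[√171.1 − 1] = 6.04.
y₂ = 6.04 × 1.28 = 7.73 ft.
q = V₁·y₁ = 29.6 × 1.28 = 37.9 ft²/s.
V₂ = q/y₂ = 37.9/7.73 = 4.90 ft/s.

V₂ = 4.90 ft/s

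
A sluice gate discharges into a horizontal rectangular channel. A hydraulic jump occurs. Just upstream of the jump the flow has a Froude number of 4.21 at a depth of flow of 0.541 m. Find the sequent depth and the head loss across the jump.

Fr₁ = 4.21 (given).
Conjugate-depth relation: y₂/y₁ = ½[√(1 + 8Fr₁²) − 1] = ½[√142.8 − 1] = 5.47.
y₂ = 5.47 × 0.541 = 2.96 m.
Head loss: ΔE = (y₂ − y₁)³/(4y₁y₂) = (2.96 − 0.541)³/(4×0.541×2.96) = 14.2/6.41 = 2.21 m.

y₂ = 2.96 m; ΔE = 2.21 m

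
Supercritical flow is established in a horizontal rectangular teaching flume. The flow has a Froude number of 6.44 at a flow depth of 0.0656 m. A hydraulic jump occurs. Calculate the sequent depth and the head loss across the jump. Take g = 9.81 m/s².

y₂ = 0.566 m; ΔE = 0.842 m

Fr₁ = 6.44 (given).
Bélanger equation: y₂/y₁ = ½[√(1 + 8Fr₁²) − 1] = ½[√332.8 − 1] = 8.62.
y₂ = 8.62 × 0.0656 = 0.566 m.
V₁ = Fr₁·√(g·y₁) = 6.44×√(9.81×0.0656) = 5.17 m/s; q = V₁·y₁ = 0.339 m²/s. V₂ = q/y₂ = 0.339/0.566 = 0.599 m/s. E₁ = y₁ + V₁²/2g = 1.43 m; E₂ = y₂ + V₂²/2g = 0.584 m. ΔE = E₁ − E₂ = 0.842 m.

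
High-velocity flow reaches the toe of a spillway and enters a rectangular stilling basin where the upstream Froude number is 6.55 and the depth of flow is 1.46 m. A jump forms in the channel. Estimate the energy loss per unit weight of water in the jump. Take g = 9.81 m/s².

ΔE = 19.6 m

Fr₁ = 6.55 (given).
From the momentum equation for a rectangular channel, y₂/y₁ = ½[√(1 + 8Fr₁²) − 1] = ½[√344.2 − 1] = 8.78.
y₂ = 8.78 × 1.46 = 12.8 m.
Head loss: ΔE = (y₂ − y₁)³/(4y₁y₂) = (12.8 − 1.46)³/(4×1.46×12.8) = 1464/74.8 = 19.6 m.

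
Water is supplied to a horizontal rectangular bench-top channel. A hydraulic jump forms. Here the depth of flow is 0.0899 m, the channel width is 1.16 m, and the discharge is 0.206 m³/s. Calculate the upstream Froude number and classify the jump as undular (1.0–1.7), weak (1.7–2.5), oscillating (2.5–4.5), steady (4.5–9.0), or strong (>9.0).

Fr₁ = 2.10; weak jump

q = Q/b = 0.206/1.16 = 0.178 m²/s; V₁ = q/y₁ = 1.98 m/s. Fr₁ = V₁/√(g·y₁) = 2.10.
Fr₁ = 2.10 lies in the weak range.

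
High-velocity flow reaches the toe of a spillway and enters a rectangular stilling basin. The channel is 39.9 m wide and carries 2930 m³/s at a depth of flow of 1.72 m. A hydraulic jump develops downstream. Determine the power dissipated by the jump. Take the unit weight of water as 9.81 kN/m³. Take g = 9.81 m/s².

q = Q/b = 2930/39.9 = 73.4 m²/s; V₁ = q/y₁ = 42.7 m/s. Fr₁ = V₁/√(g·y₁) = 10.4.
Sequent-depth ratio: y₂/y₁ = ½[√(1 + 8Fr₁²) − 1] = ½[√865.2 − 1] = 14.2.
y₂ = 14.2 × 1.72 = 24.4 m.
V₂ = q/y₂ = 73.4/24.4 = 3.01 m/s. E₁ = y₁ + V₁²/2g = 94.6 m; E₂ = y₂ + V₂²/2g = 24.9 m. ΔE = E₁ − E₂ = 69.7 m.
P = γ·Q·ΔE = 9.81 × 2930 × 69.7 = 2004183 kW.

P = 2004183 kW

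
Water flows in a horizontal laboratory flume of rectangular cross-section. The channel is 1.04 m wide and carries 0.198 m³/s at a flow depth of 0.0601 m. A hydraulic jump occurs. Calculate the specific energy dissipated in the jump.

ΔE = 0.232 m

q = Q/b = 0.198/1.04 = 0.190 m²/s; V₁ = q/y₁ = 3.17 m/s. Fr₁ = V₁/√(g·y₁) = 4.13.
Conjugate-depth relation: y₂/y₁ = ½[√(1 + 8Fr₁²) − 1] = ½[√137.2 − 1] = 5.36.
y₂ = 5.36 × 0.0601 = 0.322 m.
V₂ = q/y₂ = 0.190/0.322 = 0.591 m/s. E₁ = y₁ + V₁²/2g = 0.572 m; E₂ = y₂ + V₂²/2g = 0.340 m. ΔE = E₁ − E₂ = 0.232 m.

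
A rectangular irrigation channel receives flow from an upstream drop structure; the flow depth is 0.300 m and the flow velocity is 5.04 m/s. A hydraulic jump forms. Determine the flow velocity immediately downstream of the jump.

Fr₁ = V₁/√(g·y₁) = 5.04/√(9.81×0.300) = 2.94.
Sequent-depth ratio: y₂/y₁ = ½[√(1 + 8Fr₁²) − 1] = ½[√70.05 − 1] = 3.68.
y₂ = 3.68 × 0.300 = 1.11 m.
q = V₁·y₁ = 5.04 × 0.300 = 1.51 m²/s.
V₂ = q/y₂ = 1.51/1.11 = 1.37 m/s.

V₂ = 1.37 m/s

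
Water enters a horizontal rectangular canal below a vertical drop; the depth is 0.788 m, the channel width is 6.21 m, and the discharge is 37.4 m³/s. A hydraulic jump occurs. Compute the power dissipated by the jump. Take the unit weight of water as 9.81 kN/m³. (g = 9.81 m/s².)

P = 299 kW

q = Q/b = 37.4/6.21 = 6.02 m²/s; V₁ = q/y₁ = 7.64 m/s. Fr₁ = V₁/√(g·y₁) = 2.75.
From the momentum equation for a rectangular channel, y₂/y₁ = ½[√(1 + 8Fr₁²) − 1] = ½[√61.45 − 1] = 3.42.
y₂ = 3.42 × 0.788 = 2.69 m.
Head loss: ΔE = (y₂ − y₁)³/(4y₁y₂) = (2.69 − 0.788)³/(4×0.788×2.69) = 6.93/8.49 = 0.816 m.
P = γ·Q·ΔE = 9.81 × 37.4 × 0.816 = 299 kW.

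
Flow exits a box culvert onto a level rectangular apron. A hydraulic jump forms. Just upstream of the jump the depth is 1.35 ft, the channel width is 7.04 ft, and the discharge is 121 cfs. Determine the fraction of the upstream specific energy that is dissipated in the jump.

q = Q/b = 121/7.04 = 17.2 ft²/s; V₁ = q/y₁ = 12.7 ft/s. Fr₁ = V₁/√(g·y₁) = 1.93.
By Bélanger, y₂/y₁ = ½[√(1 + 8Fr₁²) − 1] = ½[√30.83 − 1] = 2.28.
y₂ = 2.28 × 1.35 = 3.07 ft.
E₁ = y₁ + V₁²/2g = 3.87 ft. ΔE = (y₂ − y₁)³/(4y₁y₂) = 0.308 ft. ΔE/E₁ = 0.308/3.87 = 0.0797.

ΔE/E₁ = 0.0797 (7.97%)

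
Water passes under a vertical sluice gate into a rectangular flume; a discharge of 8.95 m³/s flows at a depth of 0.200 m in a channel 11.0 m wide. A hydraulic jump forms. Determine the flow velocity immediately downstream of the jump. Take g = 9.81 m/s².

V₂ = 1.12 m/s

q = Q/b = 8.95/11.0 = 0.814 m²/s; V₁ = q/y₁ = 4.07 m/s. Fr₁ = V₁/√(g·y₁) = 2.90.
Sequent-depth ratio: y₂/y₁ = ½[√(1 + 8Fr₁²) − 1] = ½[√68.48 − 1] = 3.64.
y₂ = 3.64 × 0.200 = 0.728 m.
V₂ = q/y₂ = 0.814/0.728 = 1.12 m/s.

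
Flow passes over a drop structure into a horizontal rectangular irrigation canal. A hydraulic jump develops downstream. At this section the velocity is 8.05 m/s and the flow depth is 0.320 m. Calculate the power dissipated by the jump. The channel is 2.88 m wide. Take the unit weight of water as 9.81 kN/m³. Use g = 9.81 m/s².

P = 118 kW

Fr₁ = V₁/√(g·y₁) = 8.05/√(9.81×0.320) = 4.54.
From the momentum equation for a rectangular channel, y₂/y₁ = ½[√(1 + 8Fr₁²) − 1] = ½[√166.1 − 1] = 5.94.
y₂ = 5.94 × 0.320 = 1.90 m.
q = V₁·y₁ = 8.05 × 0.320 = 2.58 m²/s. V₂ = q/y₂ = 2.58/1.90 = 1.35 m/s. E₁ = y₁ + V₁²/2g = 3.62 m; E₂ = y₂ + V₂²/2g = 2.00 m. ΔE = E₁ − E₂ = 1.63 m.
Q = q·b = 2.58 × 2.88 = 7.42 m³/s. P = γ·Q·ΔE = 9.81 × 7.42 × 1.63 = 118 kW.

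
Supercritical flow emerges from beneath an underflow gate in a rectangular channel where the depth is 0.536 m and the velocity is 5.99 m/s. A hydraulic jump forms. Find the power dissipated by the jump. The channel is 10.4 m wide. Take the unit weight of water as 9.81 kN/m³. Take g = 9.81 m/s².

Fr₁ = V₁/√(g·y₁) = 5.99/√(9.81×0.536) = 2.61.
By Bélanger, y₂/y₁ = ½[√(1 + 8Fr₁²) − 1] = ½[√55.59 − 1] = 3.23.
y₂ = 3.23 × 0.536 = 1.73 m.
Head loss: ΔE = (y₂ − y₁)³/(4y₁y₂) = (1.73 − 0.536)³/(4×0.536×1.73) = 1.70/3.71 = 0.459 m.
q = V₁·y₁ = 5.99 × 0.536 = 3.21 m²/s. Q = q·b = 3.21 × 10.4 = 33.4 m³/s. P = γ·Q·ΔE = 9.81 × 33.4 × 0.459 = 150 kW.

P = 150 kW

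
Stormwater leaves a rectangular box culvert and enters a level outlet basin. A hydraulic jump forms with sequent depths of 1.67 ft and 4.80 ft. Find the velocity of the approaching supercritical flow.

V₁ = 17.3 ft/s

For a rectangular channel the momentum equation gives q² = ½·g·y₁·y₂·(y₁ + y₂) = ½×32.2×1.67×4.80×6.47 = 835.
q = √835 = 28.9 ft²/s.
V₁ = q/y₁ = 28.9/1.67 = 17.3 ft/s.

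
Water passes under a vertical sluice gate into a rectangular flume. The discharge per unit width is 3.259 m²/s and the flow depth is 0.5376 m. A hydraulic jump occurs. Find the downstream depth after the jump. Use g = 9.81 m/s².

V₁ = q/y₁ = 3.259/0.5376 = 6.062 m/s. Fr₁ = V₁/√(g·y₁) = 6.062/√(9.81×0.5376) = 2.640.
Bélanger equation: y₂/y₁ = ½[√(1 + 8Fr₁²) − 1] = ½[√56.746 − 1] = 3.266.
y₂ = 3.266 × 0.5376 = 1.756 m.

y₂ = 1.756 m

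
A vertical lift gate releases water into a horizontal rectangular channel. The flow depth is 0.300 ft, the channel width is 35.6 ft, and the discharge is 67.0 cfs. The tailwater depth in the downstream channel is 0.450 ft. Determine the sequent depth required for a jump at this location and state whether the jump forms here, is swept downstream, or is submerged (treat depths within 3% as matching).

y₂ = 0.719 ft; the jump is swept downstream

q = Q/b = 67.0/35.6 = 1.88 ft²/s; V₁ = q/y₁ = 6.27 ft/s. Fr₁ = V₁/√(g·y₁) = 2.02.
Sequent-depth ratio: y₂/y₁ = ½[√(1 + 8Fr₁²) − 1] = ½[√33.59 − 1] = 2.40.
y₂ = 2.40 × 0.300 = 0.719 ft.
Tailwater y_tw = 0.450 ft: y_tw < y₂, so the jump is swept downstream.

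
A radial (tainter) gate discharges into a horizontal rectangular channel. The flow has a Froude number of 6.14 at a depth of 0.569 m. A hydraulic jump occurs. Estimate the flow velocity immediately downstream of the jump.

Fr₁ = 6.14 (given).
By Bélanger, y₂/y₁ = ½[√(1 + 8Fr₁²) − 1] = ½[√302.6 − 1] = 8.20.
y₂ = 8.20 × 0.569 = 4.66 m.
V₁ = Fr₁·√(g·y₁) = 6.14×√(9.81×0.569) = 14.5 m/s; q = V₁·y₁ = 8.25 m²/s.
V₂ = q/y₂ = 8.25/4.66 = 1.77 m/s.

V₂ = 1.77 m/s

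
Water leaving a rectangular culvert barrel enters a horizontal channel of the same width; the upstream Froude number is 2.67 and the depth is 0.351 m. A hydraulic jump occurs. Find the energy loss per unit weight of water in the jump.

ΔE = 0.326 m

Fr₁ = 2.67 (given).
Conjugate-depth relation: y₂/y₁ = ½[√(1 + 8Fr₁²) − 1] = ½[√58.03 − 1] = 3.31.
y₂ = 3.31 × 0.351 = 1.16 m.
V₁ = Fr₁·√(g·y₁) = 2.67×√(9.81×0.351) = 4.95 m/s; q = V₁·y₁ = 1.74 m²/s. V₂ = q/y₂ = 1.74/1.16 = 1.50 m/s. E₁ = y₁ + V₁²/2g = 1.60 m; E₂ = y₂ + V₂²/2g = 1.28 m. ΔE = E₁ − E₂ = 0.326 m.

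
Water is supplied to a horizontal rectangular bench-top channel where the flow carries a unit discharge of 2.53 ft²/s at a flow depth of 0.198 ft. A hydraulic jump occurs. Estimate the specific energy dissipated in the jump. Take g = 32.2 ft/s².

V₁ = q/y₁ = 2.53/0.198 = 12.8 ft/s. Fr₁ = V₁/√(g·y₁) = 12.8/√(32.2×0.198) = 5.06.
From the momentum equation for a rectangular channel, y₂/y₁ = ½[√(1 + 8Fr₁²) − 1] = ½[√205.9 − 1] = 6.67.
y₂ = 6.67 × 0.198 = 1.32 ft.
V₂ = q/y₂ = 2.53/1.32 = 1.91 ft/s. E₁ = y₁ + V₁²/2g = 2.73 ft; E₂ = y₂ + V₂²/2g = 1.38 ft. ΔE = E₁ − E₂ = 1.35 ft.

ΔE = 1.35 ft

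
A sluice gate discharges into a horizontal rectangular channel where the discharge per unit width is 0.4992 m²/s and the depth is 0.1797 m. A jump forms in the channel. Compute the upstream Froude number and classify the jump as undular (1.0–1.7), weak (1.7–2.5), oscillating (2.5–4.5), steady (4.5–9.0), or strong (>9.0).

Fr₁ = 2.092; weak jump

V₁ = q/y₁ = 0.4992/0.1797 = 2.778 m/s. Fr₁ = V₁/√(g·y₁) = 2.778/√(9.81×0.1797) = 2.092.
Fr₁ = 2.092 lies in the weak range.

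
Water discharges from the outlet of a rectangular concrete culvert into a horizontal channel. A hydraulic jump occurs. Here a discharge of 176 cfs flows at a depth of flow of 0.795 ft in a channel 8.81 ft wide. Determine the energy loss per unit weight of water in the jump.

ΔE = 5.17 ft

q = Q/b = 176/8.81 = 20.0 ft²/s; V₁ = q/y₁ = 25.1 ft/s. Fr₁ = V₁/√(g·y₁) = 4.97.
Sequent-depth ratio: y₂/y₁ = ½[√(1 + 8Fr₁²) − 1] = ½[√198.3 − 1] = 6.54.
y₂ = 6.54 × 0.795 = 5.20 ft.
V₂ = q/y₂ = 20.0/5.20 = 3.84 ft/s. E₁ = y₁ + V₁²/2g = 10.6 ft; E₂ = y₂ + V₂²/2g = 5.43 ft. ΔE = E₁ − E₂ = 5.17 ft.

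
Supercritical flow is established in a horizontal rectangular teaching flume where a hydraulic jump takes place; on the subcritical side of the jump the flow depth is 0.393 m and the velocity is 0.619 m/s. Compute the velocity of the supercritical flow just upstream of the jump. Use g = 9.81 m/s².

V₁ = 3.64 m/s

Fr₂ = V₂/√(g·y₂) = 0.619/√(9.81×0.393) = 0.315.
From the momentum equation (using Fr₂), y₁/y₂ = ½[√(1 + 8Fr₂²) − 1] = ½[√1.795 − 1] = 0.170.
y₁ = 0.170 × 0.393 = 0.0668 m.
V₁ = q/y₁ = 0.243/0.0668 = 3.64 m/s.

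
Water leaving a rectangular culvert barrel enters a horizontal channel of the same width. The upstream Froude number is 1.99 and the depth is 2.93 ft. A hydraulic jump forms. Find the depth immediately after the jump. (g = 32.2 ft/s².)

Fr₁ = 1.99 (given).
From the momentum equation for a rectangular channel, y₂/y₁ = ½[√(1 + 8Fr₁²) − 1] = ½[√32.68 − 1] = 2.36.
y₂ = 2.36 × 2.93 = 6.91 ft.

y₂ = 6.91 ft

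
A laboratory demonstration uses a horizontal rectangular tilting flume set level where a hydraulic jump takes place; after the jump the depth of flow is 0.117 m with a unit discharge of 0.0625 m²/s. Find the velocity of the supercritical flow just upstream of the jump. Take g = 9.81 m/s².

V₂ = q/y₂ = 0.0625/0.117 = 0.534 m/s; Fr₂ = V₂/√(g·y₂) = 0.499.
From the momentum equation (using Fr₂), y₁/y₂ = ½[√(1 + 8Fr₂²) − 1] = ½[√2.989 − 1] = 0.364.
y₁ = 0.364 × 0.117 = 0.0426 m.
V₁ = q/y₁ = 0.0625/0.0426 = 1.47 m/s.

V₁ = 1.47 m/s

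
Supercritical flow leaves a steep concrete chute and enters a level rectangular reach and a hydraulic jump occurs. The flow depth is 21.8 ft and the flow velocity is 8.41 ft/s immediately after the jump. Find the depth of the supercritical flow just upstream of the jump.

y₁ = 3.75 ft

Fr₂ = V₂/√(g·y₂) = 8.41/√(32.2×21.8) = 0.317.
Since the conjugate-depth ratio holds either way, y₁/y₂ = ½[√(1 + 8Fr₂²) − 1] = ½[√1.806 − 1] = 0.172.
y₁ = 0.172 × 21.8 = 3.75 ft.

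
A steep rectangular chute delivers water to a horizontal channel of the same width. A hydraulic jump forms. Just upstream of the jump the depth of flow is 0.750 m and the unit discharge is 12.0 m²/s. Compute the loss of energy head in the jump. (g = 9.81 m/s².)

ΔE = 7.69 m

V₁ = q/y₁ = 12.0/0.750 = 16.0 m/s. Fr₁ = V₁/√(g·y₁) = 16.0/√(9.81×0.750) = 5.90.
By Bélanger, y₂/y₁ = ½[√(1 + 8Fr₁²) − 1] = ½[√279.4 − 1] = 7.86.
y₂ = 7.86 × 0.750 = 5.89 m.
Head loss: ΔE = (y₂ − y₁)³/(4y₁y₂) = (5.89 − 0.750)³/(4×0.750×5.89) = 136/17.7 = 7.69 m.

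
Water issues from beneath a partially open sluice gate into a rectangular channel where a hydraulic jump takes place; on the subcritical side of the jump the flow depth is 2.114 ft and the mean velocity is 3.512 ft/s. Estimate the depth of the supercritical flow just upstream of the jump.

Fr₂ = V₂/√(g·y₂) = 3.512/√(32.2×2.114) = 0.4257.
Since the conjugate-depth ratio holds either way, y₁/y₂ = ½[√(1 + 8Fr₂²) − 1] = ½[√2.4496 − 1] = 0.2826.
y₁ = 0.2826 × 2.114 = 0.5973 ft.

y₁ = 0.5973 ft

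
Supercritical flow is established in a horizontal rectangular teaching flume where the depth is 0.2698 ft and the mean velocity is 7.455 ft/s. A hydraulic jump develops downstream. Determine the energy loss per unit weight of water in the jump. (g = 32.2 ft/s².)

ΔE = 0.2041 ft

Fr₁ = V₁/√(g·y₁) = 7.455/√(32.2×0.2698) = 2.529.
Sequent-depth ratio: y₂/y₁ = ½[√(1 + 8Fr₁²) − 1] = ½[√52.178 − 1] = 3.112.
y₂ = 3.112 × 0.2698 = 0.8395 ft.
Head loss: ΔE = (y₂ − y₁)³/(4y₁y₂) = (0.8395 − 0.2698)³/(4×0.2698×0.8395) = 0.1849/0.9060 = 0.2041 ft.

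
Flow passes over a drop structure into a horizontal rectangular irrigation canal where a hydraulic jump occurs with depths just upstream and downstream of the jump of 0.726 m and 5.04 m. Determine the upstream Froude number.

For a rectangular channel the momentum equation gives q² = ½·g·y₁·y₂·(y₁ + y₂) = ½×9.81×0.726×5.04×5.77 = 103.
q = √103 = 10.2 m²/s.
V₁ = q/y₁ = 14.0 m/s; Fr₁ = V₁/√(g·y₁) = 5.25.

Fr₁ = 5.25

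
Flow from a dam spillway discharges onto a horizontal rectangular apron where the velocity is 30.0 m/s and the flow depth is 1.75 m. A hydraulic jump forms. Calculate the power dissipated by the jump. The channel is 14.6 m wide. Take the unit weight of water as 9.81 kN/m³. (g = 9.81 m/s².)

Fr₁ = V₁/√(g·y₁) = 30.0/√(9.81×1.75) = 7.24.
Sequent-depth ratio: y₂/y₁ = ½[√(1 + 8Fr₁²) − 1] = ½[√420.4 − 1] = 9.75.
y₂ = 9.75 × 1.75 = 17.1 m.
q = V₁·y₁ = 30.0 × 1.75 = 52.5 m²/s. V₂ = q/y₂ = 52.5/17.1 = 3.08 m/s. E₁ = y₁ + V₁²/2g = 47.6 m; E₂ = y₂ + V₂²/2g = 17.5 m. ΔE = E₁ − E₂ = 30.1 m.
Q = q·b = 52.5 × 14.6 = 766 m³/s. P = γ·Q·ΔE = 9.81 × 766 × 30.1 = 226134 kW.

P = 226134 kW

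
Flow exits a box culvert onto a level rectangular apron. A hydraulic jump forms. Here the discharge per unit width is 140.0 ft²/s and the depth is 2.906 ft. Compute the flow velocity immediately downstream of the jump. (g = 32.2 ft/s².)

V₂ = 7.343 ft/s

V₁ = q/y₁ = 140.0/2.906 = 48.18 ft/s. Fr₁ = V₁/√(g·y₁) = 48.18/√(32.2×2.906) = 4.980.
From the momentum equation for a rectangular channel, y₂/y₁ = ½[√(1 + 8Fr₁²) − 1] = ½[√199.43 − 1] = 6.561.
y₂ = 6.561 × 2.906 = 19.07 ft.
V₂ = q/y₂ = 140.0/19.07 = 7.343 ft/s.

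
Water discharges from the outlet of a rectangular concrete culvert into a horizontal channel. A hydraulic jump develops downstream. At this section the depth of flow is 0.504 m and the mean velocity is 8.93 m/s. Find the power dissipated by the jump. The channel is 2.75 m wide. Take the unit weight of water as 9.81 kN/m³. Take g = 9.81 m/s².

Fr₁ = V₁/√(g·y₁) = 8.93/√(9.81×0.504) = 4.02.
By Bélanger, y₂/y₁ = ½[√(1 + 8Fr₁²) − 1] = ½[√130.0 − 1] = 5.20.
y₂ = 5.20 × 0.504 = 2.62 m.
Head loss: ΔE = (y₂ − y₁)³/(4y₁y₂) = (2.62 − 0.504)³/(4×0.504×2.62) = 9.50/5.29 = 1.80 m.
q = V₁·y₁ = 8.93 × 0.504 = 4.50 m²/s. Q = q·b = 4.50 × 2.75 = 12.4 m³/s. P = γ·Q·ΔE = 9.81 × 12.4 × 1.80 = 218 kW.

P = 218 kW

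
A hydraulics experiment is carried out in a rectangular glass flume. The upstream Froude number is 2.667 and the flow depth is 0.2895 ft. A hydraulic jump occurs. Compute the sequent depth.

Fr₁ = 2.667 (given).
By Bélanger, y₂/y₁ = ½[√(1 + 8Fr₁²) − 1] = ½[√57.903 − 1] = 3.305.
y₂ = 3.305 × 0.2895 = 0.9567 ft.

y₂ = 0.9567 ft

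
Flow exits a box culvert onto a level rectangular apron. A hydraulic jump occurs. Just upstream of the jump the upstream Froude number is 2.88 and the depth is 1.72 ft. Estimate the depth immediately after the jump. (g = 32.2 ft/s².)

Fr₁ = 2.88 (given).
By Bélanger, y₂/y₁ = ½[√(1 + 8Fr₁²) − 1] = ½[√67.36 − 1] = 3.60.
y₂ = 3.60 × 1.72 = 6.20 ft.

y₂ = 6.20 ft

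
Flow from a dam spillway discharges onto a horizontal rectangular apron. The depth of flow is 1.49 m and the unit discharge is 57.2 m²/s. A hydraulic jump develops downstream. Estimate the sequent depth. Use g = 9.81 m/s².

y₂ = 20.4 m

V₁ = q/y₁ = 57.2/1.49 = 38.4 m/s. Fr₁ = V₁/√(g·y₁) = 38.4/√(9.81×1.49) = 10.0.
Bélanger equation: y₂/y₁ = ½[√(1 + 8Fr₁²) − 1] = ½[√807.6 − 1] = 13.7.
y₂ = 13.7 × 1.49 = 20.4 m.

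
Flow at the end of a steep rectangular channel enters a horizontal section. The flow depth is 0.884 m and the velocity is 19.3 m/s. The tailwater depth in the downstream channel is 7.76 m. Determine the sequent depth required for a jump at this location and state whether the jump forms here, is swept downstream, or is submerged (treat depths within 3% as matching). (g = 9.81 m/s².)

Fr₁ = V₁/√(g·y₁) = 19.3/√(9.81×0.884) = 6.55.
Bélanger equation: y₂/y₁ = ½[√(1 + 8Fr₁²) − 1] = ½[√344.6 − 1] = 8.78.
y₂ = 8.78 × 0.884 = 7.76 m.
Tailwater y_tw = 7.76 m: y_tw ≈ y₂, so the jump forms here.

y₂ = 7.76 m; the jump forms here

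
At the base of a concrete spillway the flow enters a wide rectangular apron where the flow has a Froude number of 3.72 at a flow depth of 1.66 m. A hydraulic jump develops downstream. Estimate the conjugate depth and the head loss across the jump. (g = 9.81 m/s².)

Fr₁ = 3.72 (given).
From the momentum equation for a rectangular channel, y₂/y₁ = ½[√(1 + 8Fr₁²) − 1] = ½[√111.7 − 1] = 4.78.
y₂ = 4.78 × 1.66 = 7.94 m.
V₁ = Fr₁·√(g·y₁) = 3.72×√(9.81×1.66) = 15.0 m/s; q = V₁·y₁ = 24.9 m²/s. V₂ = q/y₂ = 24.9/7.94 = 3.14 m/s. E₁ = y₁ + V₁²/2g = 13.1 m; E₂ = y₂ + V₂²/2g = 8.44 m. ΔE = E₁ − E₂ = 4.70 m.

y₂ = 7.94 m; ΔE = 4.70 m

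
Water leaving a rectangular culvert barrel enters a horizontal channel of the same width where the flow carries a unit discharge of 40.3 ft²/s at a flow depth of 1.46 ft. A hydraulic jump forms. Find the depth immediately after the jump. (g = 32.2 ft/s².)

V₁ = q/y₁ = 40.3/1.46 = 27.6 ft/s. Fr₁ = V₁/√(g·y₁) = 27.6/√(32.2×1.46) = 4.03.
Sequent-depth ratio: y₂/y₁ = ½[√(1 + 8Fr₁²) − 1] = ½[√130.7 − 1] = 5.22.
y₂ = 5.22 × 1.46 = 7.61 ft.

y₂ = 7.61 ft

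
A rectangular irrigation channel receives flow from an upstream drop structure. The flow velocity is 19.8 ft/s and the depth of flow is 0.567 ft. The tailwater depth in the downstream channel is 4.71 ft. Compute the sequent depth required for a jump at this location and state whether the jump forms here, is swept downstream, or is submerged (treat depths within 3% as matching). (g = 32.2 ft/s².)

Fr₁ = V₁/√(g·y₁) = 19.8/√(32.2×0.567) = 4.63.
By Bélanger, y₂/y₁ = ½[√(1 + 8Fr₁²) − 1] = ½[√172.8 − 1] = 6.07.
y₂ = 6.07 × 0.567 = 3.44 ft.
Tailwater y_tw = 4.71 ft: y_tw > y₂, so the jump is submerged.

y₂ = 3.44 ft; the jump is submerged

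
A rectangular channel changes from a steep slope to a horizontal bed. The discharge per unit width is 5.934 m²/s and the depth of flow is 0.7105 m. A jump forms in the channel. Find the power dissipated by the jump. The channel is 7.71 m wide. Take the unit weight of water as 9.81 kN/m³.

V₁ = q/y₁ = 5.934/0.7105 = 8.352 m/s. Fr₁ = V₁/√(g·y₁) = 8.352/√(9.81×0.7105) = 3.163.
Bélanger equation: y₂/y₁ = ½[√(1 + 8Fr₁²) − 1] = ½[√81.062 − 1] = 4.002.
y₂ = 4.002 × 0.7105 = 2.843 m.
V₂ = q/y₂ = 5.934/2.843 = 2.087 m/s. E₁ = y₁ + V₁²/2g = 4.266 m; E₂ = y₂ + V₂²/2g = 3.065 m. ΔE = E₁ − E₂ = 1.201 m.
Q = q·b = 5.934 × 7.71 = 45.75 m³/s. P = γ·Q·ΔE = 9.81 × 45.75 × 1.201 = 538.8 kW.

P = 538.8 kW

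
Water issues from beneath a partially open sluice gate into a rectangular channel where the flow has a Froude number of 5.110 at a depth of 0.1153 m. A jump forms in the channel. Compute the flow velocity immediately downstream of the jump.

V₂ = 0.8059 m/s

Fr₁ = 5.110 (given).
From the momentum equation for a rectangular channel, y₂/y₁ = ½[√(1 + 8Fr₁²) − 1] = ½[√209.90 − 1] = 6.744.
y₂ = 6.744 × 0.1153 = 0.7776 m.
V₁ = Fr₁·√(g·y₁) = 5.110×√(9.81×0.1153) = 5.435 m/s; q = V₁·y₁ = 0.6266 m²/s.
V₂ = q/y₂ = 0.6266/0.7776 = 0.8059 m/s.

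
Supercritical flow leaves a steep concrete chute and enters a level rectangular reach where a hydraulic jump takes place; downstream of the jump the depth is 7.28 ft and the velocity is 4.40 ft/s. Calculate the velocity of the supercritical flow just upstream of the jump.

Fr₂ = V₂/√(g·y₂) = 4.40/√(32.2×7.28) = 0.287.
From the momentum equation (using Fr₂), y₁/y₂ = ½[√(1 + 8Fr₂²) − 1] = ½[√1.661 − 1] = 0.144.
y₁ = 0.144 × 7.28 = 1.05 ft.
V₁ = q/y₁ = 32.0/1.05 = 30.5 ft/s.

V₁ = 30.5 ft/s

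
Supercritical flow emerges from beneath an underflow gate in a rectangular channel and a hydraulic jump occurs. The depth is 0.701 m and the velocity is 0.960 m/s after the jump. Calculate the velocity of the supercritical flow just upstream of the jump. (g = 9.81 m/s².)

V₁ = 4.37 m/s

Fr₂ = V₂/√(g·y₂) = 0.960/√(9.81×0.701) = 0.366.
Applying the sequent-depth relation in reverse, y₁/y₂ = ½[√(1 + 8Fr₂²) − 1] = ½[√2.072 − 1] = 0.220.
y₁ = 0.220 × 0.701 = 0.154 m.
V₁ = q/y₁ = 0.673/0.154 = 4.37 m/s.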